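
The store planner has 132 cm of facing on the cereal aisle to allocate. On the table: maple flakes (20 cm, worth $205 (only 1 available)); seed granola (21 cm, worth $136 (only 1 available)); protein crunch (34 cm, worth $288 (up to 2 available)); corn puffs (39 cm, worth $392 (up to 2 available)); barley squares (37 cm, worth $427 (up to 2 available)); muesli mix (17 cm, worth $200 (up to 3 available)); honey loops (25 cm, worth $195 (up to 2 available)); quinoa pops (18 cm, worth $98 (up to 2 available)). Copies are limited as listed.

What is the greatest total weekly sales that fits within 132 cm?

1459

The ratio heuristic lands on 2×barley squares + 3×muesli mix (1454) but leaves 7 cm idle.
Replace muesli mix with maple flakes: the trade gains 5 net, giving 1459 at 128 cm.
Nothing else within 132 cm beats 1459.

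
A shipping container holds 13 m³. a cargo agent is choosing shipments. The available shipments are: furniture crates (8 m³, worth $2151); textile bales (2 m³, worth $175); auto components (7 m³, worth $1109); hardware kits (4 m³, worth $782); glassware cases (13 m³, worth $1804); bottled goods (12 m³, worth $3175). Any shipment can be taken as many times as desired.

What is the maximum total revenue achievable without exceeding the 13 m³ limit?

3175

Ranking by ratio (revenue/m³): furniture crates 268.88, bottled goods 264.58, hardware kits 195.50.
A density-first pass picks furniture crates + hardware kits — 2933 at 12 m³.
The 12 m³ tied up in furniture crates and hardware kits is better spent on bottled goods — total rises to 3175 (12 m³).
The spare 1 m³ is too small for any remaining shipment, and no exchange beats 3175.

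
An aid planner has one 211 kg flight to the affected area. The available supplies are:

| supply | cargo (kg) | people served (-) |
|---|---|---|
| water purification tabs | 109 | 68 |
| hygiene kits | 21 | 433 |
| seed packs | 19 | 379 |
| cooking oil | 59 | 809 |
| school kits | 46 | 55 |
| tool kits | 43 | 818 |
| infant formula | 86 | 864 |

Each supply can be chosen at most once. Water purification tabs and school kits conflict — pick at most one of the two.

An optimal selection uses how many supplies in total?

4

Optimal total is 2924.
For example hygiene kits + cooking oil + tool kits + infant formula achieves it, using 209 kg.
Every optimal selection uses 4 supplies.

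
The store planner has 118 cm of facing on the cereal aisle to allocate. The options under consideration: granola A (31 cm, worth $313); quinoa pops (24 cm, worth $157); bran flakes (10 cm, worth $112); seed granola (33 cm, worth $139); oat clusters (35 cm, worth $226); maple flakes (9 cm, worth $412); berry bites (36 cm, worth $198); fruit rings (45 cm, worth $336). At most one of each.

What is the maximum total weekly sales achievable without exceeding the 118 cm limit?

1220

The ratio heuristic lands on granola A + bran flakes + maple flakes + fruit rings (1173) but leaves 23 cm idle.
The 45 cm tied up in fruit rings is better spent on quinoa pops + oat clusters — total rises to 1220 (109 cm).
That's the maximum — no swap from here does better than 1220.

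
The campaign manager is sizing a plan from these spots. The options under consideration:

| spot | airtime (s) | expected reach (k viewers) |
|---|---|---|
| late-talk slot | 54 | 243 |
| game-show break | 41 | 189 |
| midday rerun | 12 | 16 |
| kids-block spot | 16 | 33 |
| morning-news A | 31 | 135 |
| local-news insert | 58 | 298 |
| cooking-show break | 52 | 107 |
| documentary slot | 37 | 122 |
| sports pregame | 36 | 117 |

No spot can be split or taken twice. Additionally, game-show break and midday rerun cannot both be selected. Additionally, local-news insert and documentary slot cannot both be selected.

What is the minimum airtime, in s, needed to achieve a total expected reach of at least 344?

85

Need the lightest bundle worth ≥ 344.
late-talk slot + morning-news A reaches 378 using 85 s.
No combination under 85 s hits 344.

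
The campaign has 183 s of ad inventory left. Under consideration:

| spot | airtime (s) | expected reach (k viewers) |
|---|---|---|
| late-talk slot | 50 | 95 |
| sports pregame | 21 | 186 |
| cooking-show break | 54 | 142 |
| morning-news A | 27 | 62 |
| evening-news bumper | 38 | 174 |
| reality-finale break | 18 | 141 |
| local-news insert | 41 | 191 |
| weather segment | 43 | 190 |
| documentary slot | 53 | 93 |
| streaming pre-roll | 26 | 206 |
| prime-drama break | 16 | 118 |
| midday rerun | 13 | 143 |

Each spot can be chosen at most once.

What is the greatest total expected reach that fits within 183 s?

Taking the top-ratio spots first gives sports pregame + evening-news bumper + reality-finale break + local-news insert + streaming pre-roll + prime-drama break + midday rerun for 1159 (173 s).
The 38 s tied up in evening-news bumper is better spent on weather segment — total rises to 1175 (178 s).
The closest alternative, sports pregame + evening-news bumper + reality-finale break + local-news insert + streaming pre-roll + prime-drama break + midday rerun, reaches only 1159.

1175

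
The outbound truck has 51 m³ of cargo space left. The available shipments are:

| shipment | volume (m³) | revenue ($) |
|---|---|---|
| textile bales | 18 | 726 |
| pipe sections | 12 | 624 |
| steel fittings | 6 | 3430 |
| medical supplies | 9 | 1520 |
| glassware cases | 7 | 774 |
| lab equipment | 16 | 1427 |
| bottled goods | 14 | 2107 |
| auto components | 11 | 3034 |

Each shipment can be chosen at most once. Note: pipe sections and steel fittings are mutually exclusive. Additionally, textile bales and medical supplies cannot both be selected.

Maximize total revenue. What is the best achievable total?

Ranking by ratio (revenue/m³): steel fittings 571.67, auto components 275.82, medical supplies 168.89, bottled goods 150.50.
Best packing: steel fittings + medical supplies + glassware cases + bottled goods + auto components — 47 m³, 10865 total.
Every other selection either busts 51 m³ or breaks a pairing rule or fails to beat 10865.

10865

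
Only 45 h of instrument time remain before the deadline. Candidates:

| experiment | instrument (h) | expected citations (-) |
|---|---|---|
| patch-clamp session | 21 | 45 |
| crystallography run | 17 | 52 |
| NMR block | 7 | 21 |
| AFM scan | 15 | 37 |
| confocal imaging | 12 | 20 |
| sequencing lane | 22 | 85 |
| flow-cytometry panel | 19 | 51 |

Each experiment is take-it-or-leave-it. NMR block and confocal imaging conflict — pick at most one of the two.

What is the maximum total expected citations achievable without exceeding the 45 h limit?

Density check — sequencing lane 3.86, crystallography run 3.06, NMR block 3.00 are the best per h.
Filling by ratio: crystallography run + sequencing lane for 137, with 6 h left unused.
Dropping crystallography run frees 17 h; slotting in NMR block + AFM scan (22 h) lifts the total to 143 at 44 h.
Runner-up crystallography run + sequencing lane tops out at 137.

143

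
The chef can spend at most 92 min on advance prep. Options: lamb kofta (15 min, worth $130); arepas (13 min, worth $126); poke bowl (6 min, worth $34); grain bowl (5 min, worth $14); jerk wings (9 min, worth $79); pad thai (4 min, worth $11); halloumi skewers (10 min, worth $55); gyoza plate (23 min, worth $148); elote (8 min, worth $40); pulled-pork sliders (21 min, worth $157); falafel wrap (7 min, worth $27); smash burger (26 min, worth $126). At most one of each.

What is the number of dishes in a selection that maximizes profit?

The maximum profit within 92 min is 695.
One optimal bundle: lamb kofta + arepas + jerk wings + halloumi skewers + gyoza plate + pulled-pork sliders (91 min).
All optima have 6 dishes.

6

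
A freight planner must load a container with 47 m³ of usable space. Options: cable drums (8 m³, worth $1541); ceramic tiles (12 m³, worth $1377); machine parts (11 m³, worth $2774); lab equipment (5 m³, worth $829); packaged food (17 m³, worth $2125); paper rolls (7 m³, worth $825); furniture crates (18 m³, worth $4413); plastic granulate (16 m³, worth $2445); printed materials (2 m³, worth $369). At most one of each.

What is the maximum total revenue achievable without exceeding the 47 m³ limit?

10001

Ranking by ratio (revenue/m³): machine parts 252.18, furniture crates 245.17, cable drums 192.62.
The ratio heuristic lands on cable drums + machine parts + lab equipment + furniture crates + printed materials (9926) but leaves 3 m³ idle.
The 13 m³ tied up in cable drums and lab equipment is better spent on plastic granulate — total rises to 10001 (47 m³).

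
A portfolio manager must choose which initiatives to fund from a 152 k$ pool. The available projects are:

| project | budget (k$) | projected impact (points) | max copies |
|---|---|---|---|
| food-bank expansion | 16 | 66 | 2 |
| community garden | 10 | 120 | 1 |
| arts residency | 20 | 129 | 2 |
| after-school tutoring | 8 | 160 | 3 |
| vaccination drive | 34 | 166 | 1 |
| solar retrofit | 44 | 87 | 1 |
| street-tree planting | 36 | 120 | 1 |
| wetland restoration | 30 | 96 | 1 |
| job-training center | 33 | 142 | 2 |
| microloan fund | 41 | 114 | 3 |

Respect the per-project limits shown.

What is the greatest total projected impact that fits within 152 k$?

1166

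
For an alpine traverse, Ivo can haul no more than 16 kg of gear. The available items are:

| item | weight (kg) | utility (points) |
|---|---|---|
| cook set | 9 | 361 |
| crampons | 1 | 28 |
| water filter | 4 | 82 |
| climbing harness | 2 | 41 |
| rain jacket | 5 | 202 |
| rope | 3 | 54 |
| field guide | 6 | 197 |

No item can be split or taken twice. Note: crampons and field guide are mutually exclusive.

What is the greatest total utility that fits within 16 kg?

By utility per kg: rain jacket 40.40, cook set 40.11, field guide 32.83, crampons 28.00 lead.
A density-first pass picks cook set + crampons + rain jacket — 591 at 15 kg.
The 1 kg tied up in crampons is better spent on climbing harness — total rises to 604 (16 kg).

604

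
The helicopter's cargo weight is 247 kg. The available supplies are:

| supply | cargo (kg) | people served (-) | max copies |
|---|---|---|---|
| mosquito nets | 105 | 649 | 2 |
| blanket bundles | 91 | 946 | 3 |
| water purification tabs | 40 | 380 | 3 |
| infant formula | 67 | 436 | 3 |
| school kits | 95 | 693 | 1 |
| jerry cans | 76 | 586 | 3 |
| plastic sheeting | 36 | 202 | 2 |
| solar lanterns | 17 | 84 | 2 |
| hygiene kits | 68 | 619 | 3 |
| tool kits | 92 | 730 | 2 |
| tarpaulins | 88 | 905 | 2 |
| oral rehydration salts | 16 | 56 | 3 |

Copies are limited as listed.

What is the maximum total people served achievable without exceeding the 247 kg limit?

Ranking by ratio (people served/kg): blanket bundles 10.40, tarpaulins 10.28, water purification tabs 9.50.
A density-first pass picks 2×blanket bundles + water purification tabs + solar lanterns — 2356 at 239 kg.
But blanket bundles + hygiene kits + tarpaulins fits in 247 kg and reaches 2470.
Every other selection either busts 247 kg or exceeds an availability limit or fails to beat 2470.

2470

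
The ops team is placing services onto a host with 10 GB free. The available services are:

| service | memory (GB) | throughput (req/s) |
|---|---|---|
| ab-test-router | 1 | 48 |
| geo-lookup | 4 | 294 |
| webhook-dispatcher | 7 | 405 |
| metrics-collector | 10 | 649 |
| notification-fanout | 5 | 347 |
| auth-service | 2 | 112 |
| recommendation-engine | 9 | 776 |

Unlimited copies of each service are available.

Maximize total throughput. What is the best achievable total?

824

Best packing: ab-test-router + recommendation-engine — 10 GB, 824 total.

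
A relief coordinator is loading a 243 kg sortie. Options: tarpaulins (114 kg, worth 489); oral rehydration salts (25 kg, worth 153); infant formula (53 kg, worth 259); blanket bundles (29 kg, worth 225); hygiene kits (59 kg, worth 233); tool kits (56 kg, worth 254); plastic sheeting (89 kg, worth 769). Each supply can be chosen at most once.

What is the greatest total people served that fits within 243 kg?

1507

Taking the top-ratio supplies first gives oral rehydration salts + infant formula + blanket bundles + plastic sheeting for 1406 (196 kg).
Dropping oral rehydration salts frees 25 kg; slotting in tool kits (56 kg) lifts the total to 1507 at 227 kg.
The closest alternative, infant formula + blanket bundles + hygiene kits + plastic sheeting, reaches only 1486.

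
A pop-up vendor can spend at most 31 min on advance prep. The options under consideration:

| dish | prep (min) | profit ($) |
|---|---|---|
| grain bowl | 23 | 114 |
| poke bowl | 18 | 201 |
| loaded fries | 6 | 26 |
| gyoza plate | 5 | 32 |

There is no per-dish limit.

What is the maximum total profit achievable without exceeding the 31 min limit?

265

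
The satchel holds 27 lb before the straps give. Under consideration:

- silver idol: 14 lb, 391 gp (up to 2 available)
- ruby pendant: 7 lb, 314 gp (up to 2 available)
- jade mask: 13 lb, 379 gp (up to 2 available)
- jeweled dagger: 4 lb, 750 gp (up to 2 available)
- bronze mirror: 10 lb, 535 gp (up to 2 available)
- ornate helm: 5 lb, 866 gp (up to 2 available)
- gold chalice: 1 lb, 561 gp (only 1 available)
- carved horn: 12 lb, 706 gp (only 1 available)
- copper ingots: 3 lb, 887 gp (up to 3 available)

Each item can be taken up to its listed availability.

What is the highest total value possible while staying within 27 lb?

Filling by ratio: 2×jeweled dagger + ornate helm + gold chalice + 3×copper ingots for 5588, with 4 lb left unused.
The 1 lb tied up in gold chalice is better spent on ornate helm — total rises to 5893 (27 lb).
Nothing else within 27 lb beats 5893.

5893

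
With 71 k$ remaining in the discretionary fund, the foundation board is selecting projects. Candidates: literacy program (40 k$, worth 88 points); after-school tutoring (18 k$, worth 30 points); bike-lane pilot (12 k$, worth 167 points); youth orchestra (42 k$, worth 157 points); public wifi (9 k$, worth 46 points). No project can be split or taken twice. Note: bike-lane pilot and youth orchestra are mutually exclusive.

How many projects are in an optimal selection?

Optimal total is 301.
For example literacy program + bike-lane pilot + public wifi achieves it, using 61 k$.
Any selection reaching 301 contains exactly 3 projects.

3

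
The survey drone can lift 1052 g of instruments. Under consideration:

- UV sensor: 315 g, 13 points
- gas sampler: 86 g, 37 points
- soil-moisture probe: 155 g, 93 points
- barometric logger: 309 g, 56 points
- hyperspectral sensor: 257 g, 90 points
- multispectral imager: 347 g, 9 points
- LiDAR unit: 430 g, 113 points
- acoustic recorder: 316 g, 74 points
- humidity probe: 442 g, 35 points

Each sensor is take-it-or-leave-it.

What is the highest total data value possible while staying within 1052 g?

The ratio ordering already packs tightly: gas sampler + soil-moisture probe + hyperspectral sensor + LiDAR unit, 928 g, 333.

333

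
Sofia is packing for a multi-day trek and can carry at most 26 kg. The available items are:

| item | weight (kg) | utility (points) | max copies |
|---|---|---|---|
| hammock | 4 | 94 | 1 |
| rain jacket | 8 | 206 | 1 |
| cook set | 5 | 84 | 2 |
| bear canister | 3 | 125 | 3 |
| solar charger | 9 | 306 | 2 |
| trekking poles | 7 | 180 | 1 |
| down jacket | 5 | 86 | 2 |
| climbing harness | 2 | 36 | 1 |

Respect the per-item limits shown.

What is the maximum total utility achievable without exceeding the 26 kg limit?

898

Ranking by ratio (utility/kg): bear canister 41.67, solar charger 34.00, rain jacket 25.75, trekking poles 25.71.
A density-first pass picks rain jacket + 3×bear canister + solar charger — 887 at 26 kg.
Replace rain jacket and bear canister with solar charger + climbing harness: the trade gains 11 net, giving 898 at 26 kg.
That's the maximum — no swap from here does better than 898.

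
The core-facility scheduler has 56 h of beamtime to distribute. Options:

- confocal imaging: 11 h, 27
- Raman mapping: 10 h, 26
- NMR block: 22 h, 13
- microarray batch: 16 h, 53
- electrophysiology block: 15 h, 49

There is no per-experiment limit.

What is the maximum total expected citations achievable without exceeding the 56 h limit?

Ranking by ratio (expected citations/h): microarray batch 3.31, electrophysiology block 3.27, Raman mapping 2.60, confocal imaging 2.45.
A density-first pass picks 3×microarray batch — 159 at 48 h.
The 32 h tied up in 2×microarray batch is better spent on Raman mapping + 2×electrophysiology block — total rises to 177 (56 h).

177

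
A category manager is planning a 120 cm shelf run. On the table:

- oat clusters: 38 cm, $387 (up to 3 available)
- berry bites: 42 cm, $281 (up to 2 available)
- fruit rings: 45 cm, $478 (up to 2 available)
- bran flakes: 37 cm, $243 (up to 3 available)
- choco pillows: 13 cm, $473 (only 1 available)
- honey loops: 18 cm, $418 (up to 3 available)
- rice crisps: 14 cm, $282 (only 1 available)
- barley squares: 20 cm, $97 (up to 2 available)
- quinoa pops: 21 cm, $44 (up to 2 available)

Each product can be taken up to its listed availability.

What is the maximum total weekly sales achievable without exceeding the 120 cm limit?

By weekly sales per cm: choco pillows 36.38, honey loops 23.22, rice crisps 20.14, fruit rings 10.62 lead.
Best packing: oat clusters + choco pillows + 3×honey loops + rice crisps — 119 cm, 2396 total.
Nothing else within 120 cm beats 2396.

2396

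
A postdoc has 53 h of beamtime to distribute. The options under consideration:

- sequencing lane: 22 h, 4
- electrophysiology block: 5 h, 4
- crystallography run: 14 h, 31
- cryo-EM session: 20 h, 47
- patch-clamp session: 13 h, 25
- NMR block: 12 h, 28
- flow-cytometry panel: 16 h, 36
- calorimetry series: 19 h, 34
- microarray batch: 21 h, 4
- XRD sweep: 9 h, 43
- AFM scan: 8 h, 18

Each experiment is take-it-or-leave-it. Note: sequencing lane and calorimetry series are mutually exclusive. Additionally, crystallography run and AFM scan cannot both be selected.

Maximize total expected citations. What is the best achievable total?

144

Greedy by ratio would take cryo-EM session + NMR block + XRD sweep + AFM scan: 49 h used, total 136.
The 12 h tied up in NMR block is better spent on flow-cytometry panel — total rises to 144 (53 h).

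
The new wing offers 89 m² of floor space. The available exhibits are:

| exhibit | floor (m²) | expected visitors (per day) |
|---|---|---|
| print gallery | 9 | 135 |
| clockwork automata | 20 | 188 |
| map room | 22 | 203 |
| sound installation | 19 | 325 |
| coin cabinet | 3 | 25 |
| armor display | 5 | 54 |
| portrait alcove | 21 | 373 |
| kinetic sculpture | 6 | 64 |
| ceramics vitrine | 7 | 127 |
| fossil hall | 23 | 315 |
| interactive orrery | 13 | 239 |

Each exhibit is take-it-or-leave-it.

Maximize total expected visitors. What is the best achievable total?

1443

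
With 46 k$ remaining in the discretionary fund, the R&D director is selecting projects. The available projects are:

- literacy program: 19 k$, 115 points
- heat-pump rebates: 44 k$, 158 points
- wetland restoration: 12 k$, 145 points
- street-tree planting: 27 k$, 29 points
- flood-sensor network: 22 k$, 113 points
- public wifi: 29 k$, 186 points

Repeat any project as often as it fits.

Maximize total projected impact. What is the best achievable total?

3×wetland restoration uses 36 of the 46 k$ and totals 435.
The spare 10 k$ is too small for any remaining project, and no exchange beats 435.

435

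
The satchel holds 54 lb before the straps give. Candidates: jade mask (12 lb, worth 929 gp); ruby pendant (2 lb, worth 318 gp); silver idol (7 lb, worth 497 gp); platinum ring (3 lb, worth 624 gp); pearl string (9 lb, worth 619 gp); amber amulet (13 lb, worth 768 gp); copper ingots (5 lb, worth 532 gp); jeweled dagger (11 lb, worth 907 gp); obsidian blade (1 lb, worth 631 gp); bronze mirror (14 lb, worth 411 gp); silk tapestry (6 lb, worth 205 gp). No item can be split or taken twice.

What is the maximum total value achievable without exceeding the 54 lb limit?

5206

The ratio heuristic lands on jade mask + ruby pendant + silver idol + platinum ring + pearl string + copper ingots + jeweled dagger + obsidian blade (5057) but leaves 4 lb idle.
Dropping pearl string frees 9 lb; slotting in amber amulet (13 lb) lifts the total to 5206 at 54 lb.
An exhaustive check of the 2048 subsets confirms 5206.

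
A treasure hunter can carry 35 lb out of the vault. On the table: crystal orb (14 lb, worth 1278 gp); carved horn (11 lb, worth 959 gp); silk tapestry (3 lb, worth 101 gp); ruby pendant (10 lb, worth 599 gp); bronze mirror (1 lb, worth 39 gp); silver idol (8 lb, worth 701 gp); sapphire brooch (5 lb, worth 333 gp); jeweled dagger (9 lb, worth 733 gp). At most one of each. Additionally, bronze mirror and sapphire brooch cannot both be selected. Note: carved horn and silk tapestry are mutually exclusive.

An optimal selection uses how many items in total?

4

The maximum value within 35 lb is 3009.
For example crystal orb + carved horn + bronze mirror + jeweled dagger achieves it, using 35 lb.
Every optimal selection uses 4 items.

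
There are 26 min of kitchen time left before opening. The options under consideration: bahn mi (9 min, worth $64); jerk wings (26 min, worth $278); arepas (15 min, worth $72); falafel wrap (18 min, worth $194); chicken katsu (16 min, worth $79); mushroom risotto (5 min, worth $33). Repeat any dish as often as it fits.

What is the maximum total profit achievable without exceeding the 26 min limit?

278

The ratio heuristic lands on falafel wrap + mushroom risotto (227) but leaves 3 min idle.
Replace falafel wrap and mushroom risotto with jerk wings: the trade gains 51 net, giving 278 at 26 min.
No other feasible combination exceeds 278.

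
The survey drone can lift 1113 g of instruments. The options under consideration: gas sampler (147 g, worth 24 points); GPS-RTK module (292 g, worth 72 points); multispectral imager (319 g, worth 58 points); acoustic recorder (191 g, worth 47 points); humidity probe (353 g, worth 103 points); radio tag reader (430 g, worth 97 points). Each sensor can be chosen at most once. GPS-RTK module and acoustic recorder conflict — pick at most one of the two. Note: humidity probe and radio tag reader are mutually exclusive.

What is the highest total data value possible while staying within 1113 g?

257

Best packing: gas sampler + GPS-RTK module + multispectral imager + humidity probe — 1111 g, 257 total.
Next best is GPS-RTK module + multispectral imager + humidity probe at 233 (964 g) — short by 24.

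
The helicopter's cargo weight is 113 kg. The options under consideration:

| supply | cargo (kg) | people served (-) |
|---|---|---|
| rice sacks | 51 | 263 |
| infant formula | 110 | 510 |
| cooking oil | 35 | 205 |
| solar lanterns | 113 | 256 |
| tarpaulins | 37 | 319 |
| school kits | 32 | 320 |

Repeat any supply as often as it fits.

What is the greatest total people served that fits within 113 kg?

960

By people served per kg: school kits 10.00, tarpaulins 8.62, cooking oil 5.86 lead.
Best packing: 3×school kits — 96 kg, 960 total.
No other feasible combination exceeds 960.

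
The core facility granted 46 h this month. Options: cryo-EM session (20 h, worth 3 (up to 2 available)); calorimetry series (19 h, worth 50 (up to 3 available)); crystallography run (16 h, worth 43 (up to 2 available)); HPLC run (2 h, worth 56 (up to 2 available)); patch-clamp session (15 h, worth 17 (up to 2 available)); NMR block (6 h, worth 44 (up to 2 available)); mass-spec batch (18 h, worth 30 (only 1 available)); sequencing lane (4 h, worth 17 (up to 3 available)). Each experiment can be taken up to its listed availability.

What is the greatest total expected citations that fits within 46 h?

Ranking by ratio (expected citations/h): HPLC run 28.00, NMR block 7.33, sequencing lane 4.25.
The ratio ordering already packs tightly: crystallography run + 2×HPLC run + 2×NMR block + 3×sequencing lane, 44 h, 294.
That's the maximum — no swap from here does better than 294.

294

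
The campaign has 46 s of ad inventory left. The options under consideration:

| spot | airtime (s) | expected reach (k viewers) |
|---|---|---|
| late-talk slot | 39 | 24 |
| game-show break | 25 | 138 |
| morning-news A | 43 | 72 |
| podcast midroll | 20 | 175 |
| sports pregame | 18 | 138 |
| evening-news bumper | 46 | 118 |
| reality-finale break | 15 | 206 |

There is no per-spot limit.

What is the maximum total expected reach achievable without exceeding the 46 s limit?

618

The ratio ordering already packs tightly: 3×reality-finale break, 45 s, 618.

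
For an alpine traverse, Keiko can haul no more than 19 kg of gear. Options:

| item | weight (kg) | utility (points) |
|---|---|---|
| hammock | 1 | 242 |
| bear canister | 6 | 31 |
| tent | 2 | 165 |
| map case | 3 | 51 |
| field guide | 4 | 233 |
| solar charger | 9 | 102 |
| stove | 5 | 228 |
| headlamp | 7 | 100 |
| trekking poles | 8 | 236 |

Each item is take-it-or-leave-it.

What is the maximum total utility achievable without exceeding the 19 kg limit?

968

Taking the top-ratio items first gives hammock + tent + map case + field guide + stove for 919 (15 kg).
Dropping map case frees 3 kg; slotting in headlamp (7 kg) lifts the total to 968 at 19 kg.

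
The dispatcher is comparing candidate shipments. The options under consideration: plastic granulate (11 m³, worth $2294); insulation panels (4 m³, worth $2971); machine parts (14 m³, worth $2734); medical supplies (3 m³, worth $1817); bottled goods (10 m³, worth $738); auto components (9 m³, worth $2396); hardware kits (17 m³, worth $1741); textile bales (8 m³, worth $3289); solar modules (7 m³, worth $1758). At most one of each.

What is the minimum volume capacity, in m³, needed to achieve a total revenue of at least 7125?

15

Need the lightest bundle worth ≥ 7125.
insulation panels + medical supplies + textile bales: 8077 revenue at 15 m³.
No combination under 15 m³ hits 7125.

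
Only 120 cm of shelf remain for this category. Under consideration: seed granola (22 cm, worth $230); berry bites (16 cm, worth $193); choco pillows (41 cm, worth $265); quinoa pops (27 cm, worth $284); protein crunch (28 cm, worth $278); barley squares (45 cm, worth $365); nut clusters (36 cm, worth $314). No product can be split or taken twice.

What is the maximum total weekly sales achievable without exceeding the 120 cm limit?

The ratio heuristic lands on seed granola + berry bites + quinoa pops + protein crunch (985) but leaves 27 cm idle.
Dropping seed granola frees 22 cm; slotting in barley squares (45 cm) lifts the total to 1120 at 116 cm.
Next best is seed granola + quinoa pops + protein crunch + nut clusters at 1106 (113 cm) — short by 14.

1120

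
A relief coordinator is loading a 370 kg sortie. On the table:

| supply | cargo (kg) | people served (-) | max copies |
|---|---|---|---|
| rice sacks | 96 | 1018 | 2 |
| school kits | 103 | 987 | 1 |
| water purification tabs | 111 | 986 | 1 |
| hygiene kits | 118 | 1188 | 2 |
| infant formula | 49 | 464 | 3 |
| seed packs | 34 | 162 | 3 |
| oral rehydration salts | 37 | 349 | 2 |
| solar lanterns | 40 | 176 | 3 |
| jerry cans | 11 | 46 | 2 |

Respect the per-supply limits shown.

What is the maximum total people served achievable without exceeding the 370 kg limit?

A density-first pass picks 2×rice sacks + hygiene kits + infant formula + jerry cans — 3734 at 370 kg.
A better packing is rice sacks + 2×hygiene kits + oral rehydration salts: 369 kg, total 3743.
Nothing else within 370 kg beats 3743.

3743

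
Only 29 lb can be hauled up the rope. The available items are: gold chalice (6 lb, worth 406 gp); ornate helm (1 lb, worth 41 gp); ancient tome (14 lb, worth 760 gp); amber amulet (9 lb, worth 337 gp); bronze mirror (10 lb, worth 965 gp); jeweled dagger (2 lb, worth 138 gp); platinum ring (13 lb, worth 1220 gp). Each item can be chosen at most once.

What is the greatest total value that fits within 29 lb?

2591

Greedy by ratio would take ornate helm + bronze mirror + jeweled dagger + platinum ring: 26 lb used, total 2364.
Replace ornate helm and jeweled dagger with gold chalice: the trade gains 227 net, giving 2591 at 29 lb.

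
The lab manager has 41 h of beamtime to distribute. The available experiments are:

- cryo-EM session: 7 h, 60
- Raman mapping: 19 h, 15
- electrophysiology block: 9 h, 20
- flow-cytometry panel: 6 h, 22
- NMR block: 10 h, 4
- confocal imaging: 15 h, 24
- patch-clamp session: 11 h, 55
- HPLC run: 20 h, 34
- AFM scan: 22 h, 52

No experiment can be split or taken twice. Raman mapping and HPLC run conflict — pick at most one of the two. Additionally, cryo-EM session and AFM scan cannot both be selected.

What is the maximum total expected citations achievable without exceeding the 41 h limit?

A density-first pass picks cryo-EM session + electrophysiology block + flow-cytometry panel + patch-clamp session — 157 at 33 h.
Dropping electrophysiology block frees 9 h; slotting in confocal imaging (15 h) lifts the total to 161 at 39 h.
An exhaustive check of the 512 subsets confirms 161.

161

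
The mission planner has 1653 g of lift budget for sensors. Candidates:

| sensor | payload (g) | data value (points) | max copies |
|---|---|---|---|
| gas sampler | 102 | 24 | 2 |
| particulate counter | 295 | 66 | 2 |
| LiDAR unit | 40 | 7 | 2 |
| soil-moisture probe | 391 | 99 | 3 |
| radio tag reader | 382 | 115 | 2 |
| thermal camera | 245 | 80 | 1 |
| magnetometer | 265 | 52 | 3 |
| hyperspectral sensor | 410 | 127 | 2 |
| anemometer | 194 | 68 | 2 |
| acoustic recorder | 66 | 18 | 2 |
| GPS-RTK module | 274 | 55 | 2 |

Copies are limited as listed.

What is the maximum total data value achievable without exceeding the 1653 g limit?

517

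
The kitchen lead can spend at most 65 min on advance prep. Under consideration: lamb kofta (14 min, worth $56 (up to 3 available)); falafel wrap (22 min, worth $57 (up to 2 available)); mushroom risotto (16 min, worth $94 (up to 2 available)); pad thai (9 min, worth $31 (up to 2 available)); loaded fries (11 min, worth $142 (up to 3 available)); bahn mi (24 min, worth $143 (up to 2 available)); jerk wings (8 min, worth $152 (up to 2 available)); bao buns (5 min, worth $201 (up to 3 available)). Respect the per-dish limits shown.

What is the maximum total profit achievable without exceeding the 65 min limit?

3×loaded fries + 2×jerk wings + 3×bao buns uses 64 of the 65 min and totals 1333.

1333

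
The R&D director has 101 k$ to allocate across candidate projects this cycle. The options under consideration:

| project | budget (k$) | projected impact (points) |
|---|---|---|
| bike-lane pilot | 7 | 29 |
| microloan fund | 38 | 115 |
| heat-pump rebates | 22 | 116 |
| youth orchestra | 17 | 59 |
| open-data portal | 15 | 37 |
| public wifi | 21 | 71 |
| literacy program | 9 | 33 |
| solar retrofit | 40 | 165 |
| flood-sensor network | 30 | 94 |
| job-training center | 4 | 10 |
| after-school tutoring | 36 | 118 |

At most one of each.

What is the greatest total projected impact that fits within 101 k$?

Density check — heat-pump rebates 5.27, bike-lane pilot 4.14, solar retrofit 4.12 are the best per k$.
Greedy by ratio would take bike-lane pilot + heat-pump rebates + youth orchestra + literacy program + solar retrofit + job-training center: 99 k$ used, total 412.
Dropping youth orchestra and job-training center frees 21 k$; slotting in public wifi (21 k$) lifts the total to 414 at 99 k$.
Every other selection either busts 101 k$ or fails to beat 414.

414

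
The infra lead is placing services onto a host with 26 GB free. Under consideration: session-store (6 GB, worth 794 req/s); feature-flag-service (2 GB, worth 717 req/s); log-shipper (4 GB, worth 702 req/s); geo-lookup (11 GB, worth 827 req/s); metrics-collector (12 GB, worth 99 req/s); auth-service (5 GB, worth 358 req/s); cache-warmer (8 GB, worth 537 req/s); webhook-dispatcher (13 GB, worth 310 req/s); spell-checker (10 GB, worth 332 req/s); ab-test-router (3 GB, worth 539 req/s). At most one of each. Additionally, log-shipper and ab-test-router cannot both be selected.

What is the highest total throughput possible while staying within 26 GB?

3108

By throughput per GB: feature-flag-service 358.50, ab-test-router 179.67, log-shipper 175.50 lead.
Taking session-store + feature-flag-service + log-shipper + auth-service + cache-warmer: 25 GB used, 3108 in throughput.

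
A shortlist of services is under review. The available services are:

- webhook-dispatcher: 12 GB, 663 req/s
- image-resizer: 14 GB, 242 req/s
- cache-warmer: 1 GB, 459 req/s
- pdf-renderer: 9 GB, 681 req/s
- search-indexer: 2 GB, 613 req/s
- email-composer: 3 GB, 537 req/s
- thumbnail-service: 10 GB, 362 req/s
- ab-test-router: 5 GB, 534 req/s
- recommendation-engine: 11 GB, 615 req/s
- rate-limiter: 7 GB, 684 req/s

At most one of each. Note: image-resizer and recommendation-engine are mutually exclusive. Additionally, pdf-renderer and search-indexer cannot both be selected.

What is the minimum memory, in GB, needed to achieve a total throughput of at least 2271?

13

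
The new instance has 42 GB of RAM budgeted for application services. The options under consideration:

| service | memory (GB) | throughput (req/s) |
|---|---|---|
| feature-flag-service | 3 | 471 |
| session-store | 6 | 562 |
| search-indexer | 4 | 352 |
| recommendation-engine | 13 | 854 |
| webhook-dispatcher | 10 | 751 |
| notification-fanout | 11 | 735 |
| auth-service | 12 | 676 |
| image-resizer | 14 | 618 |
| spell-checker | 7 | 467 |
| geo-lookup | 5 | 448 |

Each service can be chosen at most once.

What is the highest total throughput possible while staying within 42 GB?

Density check — feature-flag-service 157.00, session-store 93.67, geo-lookup 89.60, search-indexer 88.00 are the best per GB.
A density-first pass picks feature-flag-service + session-store + search-indexer + webhook-dispatcher + notification-fanout + geo-lookup — 3319 at 39 GB.
The 11 GB tied up in notification-fanout is better spent on recommendation-engine — total rises to 3438 (41 GB).

3438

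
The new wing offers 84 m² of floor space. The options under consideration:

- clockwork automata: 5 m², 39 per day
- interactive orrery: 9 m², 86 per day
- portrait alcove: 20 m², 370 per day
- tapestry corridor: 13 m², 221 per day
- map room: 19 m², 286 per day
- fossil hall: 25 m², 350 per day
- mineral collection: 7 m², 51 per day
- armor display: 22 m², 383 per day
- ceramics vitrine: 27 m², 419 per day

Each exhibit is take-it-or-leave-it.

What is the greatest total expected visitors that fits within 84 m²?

1393

Portrait alcove + tapestry corridor + armor display + ceramics vitrine uses 82 of the 84 m² and totals 1393.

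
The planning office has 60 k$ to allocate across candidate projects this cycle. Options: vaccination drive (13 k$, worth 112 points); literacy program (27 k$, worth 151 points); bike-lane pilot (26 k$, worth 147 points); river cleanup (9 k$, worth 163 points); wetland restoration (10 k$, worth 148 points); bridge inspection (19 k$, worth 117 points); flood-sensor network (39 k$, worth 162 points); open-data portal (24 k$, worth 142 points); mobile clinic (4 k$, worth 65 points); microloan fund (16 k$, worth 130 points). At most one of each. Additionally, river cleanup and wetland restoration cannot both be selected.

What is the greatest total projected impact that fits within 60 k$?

Best packing: vaccination drive + river cleanup + bridge inspection + microloan fund — 57 k$, 522 total.
Nothing else feasible within 60 k$ beats 522.

522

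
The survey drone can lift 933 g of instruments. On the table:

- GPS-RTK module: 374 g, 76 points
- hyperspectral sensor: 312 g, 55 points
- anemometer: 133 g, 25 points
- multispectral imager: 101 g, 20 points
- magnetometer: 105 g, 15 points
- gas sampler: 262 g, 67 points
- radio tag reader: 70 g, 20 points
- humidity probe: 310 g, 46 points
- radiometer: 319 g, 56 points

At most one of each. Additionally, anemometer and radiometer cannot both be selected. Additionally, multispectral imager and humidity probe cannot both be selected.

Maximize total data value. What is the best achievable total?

198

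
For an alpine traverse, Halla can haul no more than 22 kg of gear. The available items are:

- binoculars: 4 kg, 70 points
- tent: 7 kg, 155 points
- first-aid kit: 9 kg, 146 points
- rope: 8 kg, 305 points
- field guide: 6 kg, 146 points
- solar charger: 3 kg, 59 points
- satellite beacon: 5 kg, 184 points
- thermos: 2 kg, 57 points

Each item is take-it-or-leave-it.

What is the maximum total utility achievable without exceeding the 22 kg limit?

701

A density-first pass picks rope + field guide + satellite beacon + thermos — 692 at 21 kg.
Dropping field guide frees 6 kg; slotting in tent (7 kg) lifts the total to 701 at 22 kg.
The closest alternative, rope + field guide + solar charger + satellite beacon, reaches only 694.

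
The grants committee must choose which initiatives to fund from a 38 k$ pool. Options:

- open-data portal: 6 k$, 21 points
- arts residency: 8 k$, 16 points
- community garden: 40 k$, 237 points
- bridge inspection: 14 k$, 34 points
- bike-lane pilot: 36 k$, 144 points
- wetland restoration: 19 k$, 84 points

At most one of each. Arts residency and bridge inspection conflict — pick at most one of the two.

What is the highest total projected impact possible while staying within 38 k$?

A density-first pass picks open-data portal + arts residency + wetland restoration — 121 at 33 k$.
Replace open-data portal and arts residency and wetland restoration with bike-lane pilot: the trade gains 23 net, giving 144 at 36 k$.

144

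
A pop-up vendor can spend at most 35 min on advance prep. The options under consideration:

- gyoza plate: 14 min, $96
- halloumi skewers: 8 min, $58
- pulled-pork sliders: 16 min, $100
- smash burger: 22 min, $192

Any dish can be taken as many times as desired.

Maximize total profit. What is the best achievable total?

250

Ranking by ratio (profit/min): smash burger 8.73, halloumi skewers 7.25, gyoza plate 6.86, pulled-pork sliders 6.25.
Taking halloumi skewers + smash burger: 30 min used, 250 in profit.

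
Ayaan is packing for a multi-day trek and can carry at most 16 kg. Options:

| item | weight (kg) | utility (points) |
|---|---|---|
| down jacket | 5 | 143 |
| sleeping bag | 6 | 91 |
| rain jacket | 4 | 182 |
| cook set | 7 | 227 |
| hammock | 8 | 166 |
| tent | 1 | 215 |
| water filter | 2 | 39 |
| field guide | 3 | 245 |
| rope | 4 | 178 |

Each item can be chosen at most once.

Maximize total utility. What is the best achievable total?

869

A density-first pass picks rain jacket + tent + water filter + field guide + rope — 859 at 14 kg.
The 6 kg tied up in water filter and rope is better spent on cook set — total rises to 869 (15 kg).
Next best is cook set + tent + field guide + rope at 865 (15 kg) — short by 4.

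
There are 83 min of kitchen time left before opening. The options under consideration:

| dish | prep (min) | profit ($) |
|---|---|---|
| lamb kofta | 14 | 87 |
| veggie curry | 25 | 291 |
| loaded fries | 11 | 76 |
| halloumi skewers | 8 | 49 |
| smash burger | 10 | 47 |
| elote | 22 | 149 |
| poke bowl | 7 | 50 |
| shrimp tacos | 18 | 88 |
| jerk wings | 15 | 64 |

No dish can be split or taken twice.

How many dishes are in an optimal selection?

The maximum profit within 83 min is 662.
For example veggie curry + loaded fries + halloumi skewers + smash burger + elote + poke bowl achieves it, using 83 min.
All optima have 6 dishes.

6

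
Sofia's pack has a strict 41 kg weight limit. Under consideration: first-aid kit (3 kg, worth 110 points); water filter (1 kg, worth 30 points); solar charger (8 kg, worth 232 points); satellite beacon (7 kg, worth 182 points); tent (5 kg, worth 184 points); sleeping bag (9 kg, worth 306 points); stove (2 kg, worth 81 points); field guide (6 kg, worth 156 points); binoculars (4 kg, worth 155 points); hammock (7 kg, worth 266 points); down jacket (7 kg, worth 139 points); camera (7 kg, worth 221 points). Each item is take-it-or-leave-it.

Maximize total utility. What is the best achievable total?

Taking the top-ratio items first gives first-aid kit + water filter + tent + sleeping bag + stove + binoculars + hammock + camera for 1353 (38 kg).
Dropping tent frees 5 kg; slotting in solar charger (8 kg) lifts the total to 1401 at 41 kg.
Next best is first-aid kit + solar charger + tent + sleeping bag + stove + hammock + camera at 1400 (41 kg) — short by 1.

1401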